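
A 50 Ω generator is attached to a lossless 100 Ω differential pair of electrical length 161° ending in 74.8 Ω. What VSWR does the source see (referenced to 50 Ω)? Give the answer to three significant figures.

VSWR ≈ 1.65

tan(βl) = -0.344
Z_in = Z_0·(Z_L + jZ_0·tanβl)/(Z_0 + jZ_L·tanβl) = 78.5 − j14.2 Ω
Γ_s = (Z_in − Z_s)/(Z_in + Z_s) = (28.5 − j14.2)/(128 − j14.2), |Γ_s| = 0.246
VSWR = (1 + |Γ_s|)/(1 − |Γ_s|)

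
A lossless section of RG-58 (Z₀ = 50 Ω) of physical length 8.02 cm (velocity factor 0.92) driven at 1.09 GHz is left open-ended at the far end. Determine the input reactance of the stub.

X_in ≈ 22.3 Ω (inductive)

λ = v/f = 0.92·c / 1.09 GHz = 0.253 m
βl = 2π·l/λ = 2π × 0.317 = 114°
tan(βl) = -2.24
For an open-ended stub, Z_in = −jZ_0·cot(βl) = −jZ_0/tan(βl)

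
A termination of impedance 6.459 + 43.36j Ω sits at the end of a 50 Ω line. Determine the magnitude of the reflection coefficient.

Γ = (Z_L − Z_0)/(Z_L + Z_0) = (-43.54 + j43.36)/(56.46 + j43.36)
|Γ| = 61.4/71.2

|Γ| ≈ 0.863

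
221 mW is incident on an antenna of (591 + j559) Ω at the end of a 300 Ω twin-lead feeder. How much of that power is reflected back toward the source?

|Γ| = |(291 + j559)/(891 + j559)| = 0.599
|Γ|² = 0.359
P_refl = |Γ|²·P_inc = 79.3 mW, P_del = (1 − |Γ|²)·P_inc = 142 mW

P_reflected ≈ 79.3 mW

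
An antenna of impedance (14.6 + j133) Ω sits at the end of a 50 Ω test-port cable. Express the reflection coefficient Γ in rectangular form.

Γ = (Z_L − Z_0)/(Z_L + Z_0) = (-35.4 + j133)/(64.6 + j133)

Γ ≈ 0.705 + j0.608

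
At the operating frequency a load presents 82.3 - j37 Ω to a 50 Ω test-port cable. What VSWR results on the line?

VSWR ≈ 2.11

Γ = (Z_L − Z_0)/(Z_L + Z_0) = (32.3 − j37)/(132.3 − j37)
|Γ| = 49.1/137 = 0.358
VSWR = (1 + |Γ|)/(1 − |Γ|) = 1.36/0.642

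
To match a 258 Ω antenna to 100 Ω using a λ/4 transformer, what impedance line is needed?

Z_qwt ≈ 161 Ω

Z_qwt = √(Z_0·R_L) = √(100 × 258) = √25800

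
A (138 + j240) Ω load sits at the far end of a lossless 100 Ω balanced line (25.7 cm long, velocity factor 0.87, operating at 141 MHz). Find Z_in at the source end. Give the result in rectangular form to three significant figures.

λ = v/f = 0.87·c / 141 MHz = 1.85 m
βl = 2π·l/λ = 2π × 0.139 = 50°
tan(βl) = tan(50°) = 1.19
Z_in = Z_0·(Z_L + jZ_0·tanβl)/(Z_0 + jZ_L·tanβl)
     = 100·(138 + j359)/(-186 + j164)

Z_in ≈ 54.2 − j145 Ω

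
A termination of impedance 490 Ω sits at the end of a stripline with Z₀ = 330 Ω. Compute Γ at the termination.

Γ = 0.195

Γ = (Z_L − Z_0)/(Z_L + Z_0) = (490 − 330)/(490 + 330) = 160/820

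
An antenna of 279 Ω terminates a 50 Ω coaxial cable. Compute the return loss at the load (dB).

RL ≈ 3.15 dB

Γ = (279 − 50)/(279 + 50) = 0.696
RL = −20·log₁₀|Γ| = −20·log₁₀(0.696)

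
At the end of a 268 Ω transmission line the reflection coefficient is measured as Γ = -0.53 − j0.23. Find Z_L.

Z_L ≈ 74.6 − j51.5 Ω

Z_L = Z_0·(1 + Γ)/(1 − Γ) = 268·(0.47 − j0.23)/(1.53 + j0.23)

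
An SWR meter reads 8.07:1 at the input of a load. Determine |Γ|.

|Γ| ≈ 0.779

|Γ| = (S − 1)/(S + 1) = (8.07 − 1)/(8.07 + 1) = 7.07/9.07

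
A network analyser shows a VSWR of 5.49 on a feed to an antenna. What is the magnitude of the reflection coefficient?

|Γ| ≈ 0.692

|Γ| = (S − 1)/(S + 1) = (5.49 − 1)/(5.49 + 1) = 4.49/6.49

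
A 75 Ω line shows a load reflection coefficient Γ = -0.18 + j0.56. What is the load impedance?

Z_L ≈ 28.8 + j49.2 Ω

Z_L = Z_0·(1 + Γ)/(1 − Γ) = 75·(0.82 + j0.56)/(1.18 − j0.56)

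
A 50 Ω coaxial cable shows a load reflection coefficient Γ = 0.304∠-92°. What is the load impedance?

Z_L = Z_0·(1 + Γ)/(1 − Γ) = 50·(0.989 − j0.304)/(1.01 + j0.304)

Z_L ≈ 40.7 − j27.3 Ω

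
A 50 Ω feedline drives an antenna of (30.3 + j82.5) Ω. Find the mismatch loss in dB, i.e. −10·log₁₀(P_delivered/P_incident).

mismatch loss ≈ 3.4 dB

Γ = (-19.7 + j82.5)/(80.3 + j82.5), |Γ| = 0.737
|Γ|² = 0.543, so P_del/P_inc = 1 − |Γ|² = 0.457
ML = −10·log₁₀(1 − |Γ|²)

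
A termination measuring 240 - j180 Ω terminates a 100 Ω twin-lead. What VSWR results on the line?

VSWR ≈ 3.91

Γ = (Z_L − Z_0)/(Z_L + Z_0) = (140 − j180)/(340 − j180)
|Γ| = 228/385 = 0.593
VSWR = (1 + |Γ|)/(1 − |Γ|) = 1.59/0.407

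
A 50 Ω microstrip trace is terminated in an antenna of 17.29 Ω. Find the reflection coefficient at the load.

Γ = -0.486

Γ = (Z_L − Z_0)/(Z_L + Z_0) = (17.29 − 50)/(17.29 + 50) = -32.71/67.29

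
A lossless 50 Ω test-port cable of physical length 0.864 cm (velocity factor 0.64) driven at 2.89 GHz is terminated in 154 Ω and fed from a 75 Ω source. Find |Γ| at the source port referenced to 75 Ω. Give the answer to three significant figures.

|Γ| ≈ 0.553

λ = v/f = 0.64·c / 2.89 GHz = 0.0664 m
βl = 2π·l/λ = 2π × 0.13 = 46.8°
tan(βl) = 1.07
Z_in = Z_0·(Z_L + jZ_0·tanβl)/(Z_0 + jZ_L·tanβl) = 27.9 − j38.4 Ω
Γ_s = (Z_in − Z_s)/(Z_in + Z_s) = (-47.1 − j38.4)/(103 − j38.4), |Γ_s| = 0.553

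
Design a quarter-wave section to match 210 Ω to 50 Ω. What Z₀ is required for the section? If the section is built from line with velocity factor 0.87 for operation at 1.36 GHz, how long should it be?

Z_qwt ≈ 102 Ω; length ≈ 4.8 cm

Z_qwt = √(Z_0·R_L) = √(50 × 210) = √10500
λ = 0.87·c/f = 0.192 m, so l = λ/4 = 0.048 m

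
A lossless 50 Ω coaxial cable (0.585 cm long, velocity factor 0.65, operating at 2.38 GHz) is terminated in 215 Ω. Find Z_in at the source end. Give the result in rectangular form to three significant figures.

Z_in ≈ 50.1 − j79.7 Ω

λ = v/f = 0.65·c / 2.38 GHz = 0.0819 m
βl = 2π·l/λ = 2π × 0.0714 = 25.7°
tan(βl) = tan(25.7°) = 0.481
Z_in = Z_0·(Z_L + jZ_0·tanβl)/(Z_0 + jZ_L·tanβl)
     = 50·(215 + j24.1)/(50 + j103)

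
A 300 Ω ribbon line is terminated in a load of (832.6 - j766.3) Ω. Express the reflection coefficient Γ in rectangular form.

Γ ≈ 0.637 − j0.246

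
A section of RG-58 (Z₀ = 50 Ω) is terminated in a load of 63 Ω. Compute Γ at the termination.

Γ = (Z_L − Z_0)/(Z_L + Z_0) = (63 − 50)/(63 + 50) = 13/113

Γ = 0.115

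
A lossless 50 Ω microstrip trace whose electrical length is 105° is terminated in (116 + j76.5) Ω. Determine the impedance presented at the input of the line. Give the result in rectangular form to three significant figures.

Z_in ≈ 14.4 + j2.21 Ω

tan(βl) = tan(105°) = -3.73
Z_in = Z_0·(Z_L + jZ_0·tanβl)/(Z_0 + jZ_L·tanβl)
     = 50·(116 − j110)/(336 − j433)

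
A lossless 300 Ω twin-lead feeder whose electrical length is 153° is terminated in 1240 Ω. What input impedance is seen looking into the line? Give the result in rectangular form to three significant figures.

tan(βl) = tan(153°) = -0.51
Z_in = Z_0·(Z_L + jZ_0·tanβl)/(Z_0 + jZ_L·tanβl)
     = 300·(1240 − j153)/(300 − j632)

Z_in ≈ 287 + j452 Ω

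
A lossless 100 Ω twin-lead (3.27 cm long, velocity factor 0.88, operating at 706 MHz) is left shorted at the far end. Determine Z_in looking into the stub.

Z_in ≈ +j61.2 Ω

λ = v/f = 0.88·c / 706 MHz = 0.374 m
βl = 2π·l/λ = 2π × 0.0874 = 31.5°
tan(βl) = 0.612
For a shorted stub, Z_in = jZ_0·tan(βl)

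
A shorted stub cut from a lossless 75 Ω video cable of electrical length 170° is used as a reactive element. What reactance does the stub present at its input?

X_in ≈ -13.2 Ω (capacitive)

tan(βl) = -0.176
For a shorted stub, Z_in = jZ_0·tan(βl)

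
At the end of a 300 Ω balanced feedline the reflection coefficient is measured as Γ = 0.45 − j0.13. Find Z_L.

Z_L ≈ 733 − j244 Ω

Z_L = Z_0·(1 + Γ)/(1 − Γ) = 300·(1.45 − j0.13)/(0.55 + j0.13)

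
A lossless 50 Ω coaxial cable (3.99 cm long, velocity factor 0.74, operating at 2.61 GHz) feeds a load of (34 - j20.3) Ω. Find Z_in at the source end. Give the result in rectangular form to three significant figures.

λ = v/f = 0.74·c / 2.61 GHz = 0.0851 m
βl = 2π·l/λ = 2π × 0.469 = 169°
tan(βl) = tan(169°) = -0.197
Z_in = Z_0·(Z_L + jZ_0·tanβl)/(Z_0 + jZ_L·tanβl)
     = 50·(34 − j30.1)/(46 − j6.69)

Z_in ≈ 40.8 − j26.8 Ω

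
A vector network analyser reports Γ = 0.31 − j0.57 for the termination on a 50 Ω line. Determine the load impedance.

Z_L = Z_0·(1 + Γ)/(1 − Γ) = 50·(1.31 − j0.57)/(0.69 + j0.57)

Z_L ≈ 36.1 − j71.2 Ω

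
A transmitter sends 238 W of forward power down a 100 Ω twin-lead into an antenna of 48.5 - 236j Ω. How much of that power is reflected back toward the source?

|Γ| = |(-51.5 − j236)/(148.5 − j236)| = 0.866
|Γ|² = 0.75
P_refl = |Γ|²·P_inc = 179 W, P_del = (1 − |Γ|²)·P_inc = 59.4 W

P_reflected ≈ 179 W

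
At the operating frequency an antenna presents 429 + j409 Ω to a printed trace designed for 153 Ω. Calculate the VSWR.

Γ = (Z_L − Z_0)/(Z_L + Z_0) = (276 + j409)/(582 + j409)
|Γ| = 493/711 = 0.694
VSWR = (1 + |Γ|)/(1 − |Γ|) = 1.69/0.306

VSWR ≈ 5.53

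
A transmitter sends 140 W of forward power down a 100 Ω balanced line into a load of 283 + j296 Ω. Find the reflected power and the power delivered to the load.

|Γ| = |(183 + j296)/(383 + j296)| = 0.719
|Γ|² = 0.517
P_refl = |Γ|²·P_inc = 72.4 W, P_del = (1 − |Γ|²)·P_inc = 67.6 W

P_reflected ≈ 72.4 W; P_delivered ≈ 67.6 W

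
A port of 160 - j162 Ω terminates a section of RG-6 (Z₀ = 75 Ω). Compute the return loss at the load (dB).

RL ≈ 3.86 dB

Γ = (85 − j162)/(235 − j162), |Γ| = 0.641
RL = −20·log₁₀|Γ| = −20·log₁₀(0.641)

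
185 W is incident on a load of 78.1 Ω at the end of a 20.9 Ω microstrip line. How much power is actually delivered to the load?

Γ = (78.1 − 20.9)/(78.1 + 20.9) = 0.578
|Γ|² = 0.334
P_refl = |Γ|²·P_inc = 61.8 W, P_del = (1 − |Γ|²)·P_inc = 123 W

P_delivered ≈ 123 W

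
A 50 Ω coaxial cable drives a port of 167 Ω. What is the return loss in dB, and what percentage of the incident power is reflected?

Γ = (167 − 50)/(167 + 50) = 0.539
RL = −20·log₁₀(0.539) = 5.37 dB
P_refl/P_inc = |Γ|² = 0.291

RL ≈ 5.37 dB; 29.1% of incident power reflected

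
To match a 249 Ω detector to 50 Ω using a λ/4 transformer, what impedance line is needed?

Z_qwt = √(Z_0·R_L) = √(50 × 249) = √12450

Z_qwt ≈ 112 Ω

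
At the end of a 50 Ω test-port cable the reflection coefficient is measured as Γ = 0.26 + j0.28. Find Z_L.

Z_L ≈ 68.2 + j44.7 Ω

Z_L = Z_0·(1 + Γ)/(1 − Γ) = 50·(1.26 + j0.28)/(0.74 − j0.28)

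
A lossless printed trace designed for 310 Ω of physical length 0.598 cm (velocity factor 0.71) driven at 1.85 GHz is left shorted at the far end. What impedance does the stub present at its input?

λ = v/f = 0.71·c / 1.85 GHz = 0.115 m
βl = 2π·l/λ = 2π × 0.0519 = 18.7°
tan(βl) = 0.338
For a shorted stub, Z_in = jZ_0·tan(βl)

Z_in ≈ +j105 Ω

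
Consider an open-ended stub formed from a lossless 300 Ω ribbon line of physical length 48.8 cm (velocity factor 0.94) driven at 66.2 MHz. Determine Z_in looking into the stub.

Z_in ≈ −j342 Ω

λ = v/f = 0.94·c / 66.2 MHz = 4.26 m
βl = 2π·l/λ = 2π × 0.115 = 41.2°
tan(βl) = 0.877
For an open-ended stub, Z_in = −jZ_0·cot(βl) = −jZ_0/tan(βl)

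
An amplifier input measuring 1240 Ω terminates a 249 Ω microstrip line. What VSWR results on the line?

VSWR ≈ 4.98

For a purely resistive load, VSWR = R_L/Z_0 or Z_0/R_L (whichever > 1) = 1240/249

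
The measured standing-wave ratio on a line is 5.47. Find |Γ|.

|Γ| ≈ 0.691

|Γ| = (S − 1)/(S + 1) = (5.47 − 1)/(5.47 + 1) = 4.47/6.47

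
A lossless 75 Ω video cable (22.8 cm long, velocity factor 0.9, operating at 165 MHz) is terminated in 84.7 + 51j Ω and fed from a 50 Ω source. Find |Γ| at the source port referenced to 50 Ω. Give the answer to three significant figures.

|Γ| ≈ 0.46

λ = v/f = 0.9·c / 165 MHz = 1.64 m
βl = 2π·l/λ = 2π × 0.139 = 50.2°
tan(βl) = 1.2
Z_in = Z_0·(Z_L + jZ_0·tanβl)/(Z_0 + jZ_L·tanβl) = 111 − j47.5 Ω
Γ_s = (Z_in − Z_s)/(Z_in + Z_s) = (60.6 − j47.5)/(161 − j47.5), |Γ_s| = 0.46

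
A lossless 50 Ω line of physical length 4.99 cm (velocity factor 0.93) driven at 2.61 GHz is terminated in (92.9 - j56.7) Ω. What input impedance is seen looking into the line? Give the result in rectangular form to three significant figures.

λ = v/f = 0.93·c / 2.61 GHz = 0.107 m
βl = 2π·l/λ = 2π × 0.467 = 168°
tan(βl) = tan(168°) = -0.212
Z_in = Z_0·(Z_L + jZ_0·tanβl)/(Z_0 + jZ_L·tanβl)
     = 50·(92.9 − j67.3)/(38 − j19.7)

Z_in ≈ 133 − j19.9 Ω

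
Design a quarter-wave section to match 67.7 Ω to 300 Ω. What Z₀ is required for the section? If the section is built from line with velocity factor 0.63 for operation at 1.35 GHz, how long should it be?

Z_qwt ≈ 143 Ω; length ≈ 3.5 cm

Z_qwt = √(Z_0·R_L) = √(300 × 67.7) = √20310
λ = 0.63·c/f = 0.14 m, so l = λ/4 = 0.035 m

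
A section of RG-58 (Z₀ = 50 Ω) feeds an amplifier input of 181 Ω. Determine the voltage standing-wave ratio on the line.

VSWR ≈ 3.62

For a purely resistive load, VSWR = R_L/Z_0 or Z_0/R_L (whichever > 1) = 181/50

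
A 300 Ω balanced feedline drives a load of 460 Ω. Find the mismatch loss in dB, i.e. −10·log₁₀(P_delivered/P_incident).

Γ = (460 − 300)/(460 + 300) = 0.211
|Γ|² = 0.0443, so P_del/P_inc = 1 − |Γ|² = 0.956
ML = −10·log₁₀(1 − |Γ|²)

mismatch loss ≈ 0.197 dB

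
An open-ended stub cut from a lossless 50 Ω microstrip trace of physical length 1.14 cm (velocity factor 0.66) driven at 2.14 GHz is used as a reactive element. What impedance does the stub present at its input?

Z_in ≈ −j51.1 Ω

λ = v/f = 0.66·c / 2.14 GHz = 0.0925 m
βl = 2π·l/λ = 2π × 0.123 = 44.4°
tan(βl) = 0.978
For an open-ended stub, Z_in = −jZ_0·cot(βl) = −jZ_0/tan(βl)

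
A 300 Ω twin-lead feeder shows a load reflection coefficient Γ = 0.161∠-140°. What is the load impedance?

Z_L = Z_0·(1 + Γ)/(1 − Γ) = 300·(0.877 − j0.103)/(1.12 + j0.103)

Z_L ≈ 230 − j48.8 Ω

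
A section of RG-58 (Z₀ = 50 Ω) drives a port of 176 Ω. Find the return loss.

Γ = (176 − 50)/(176 + 50) = 0.558
RL = −20·log₁₀|Γ| = −20·log₁₀(0.558)

RL ≈ 5.07 dB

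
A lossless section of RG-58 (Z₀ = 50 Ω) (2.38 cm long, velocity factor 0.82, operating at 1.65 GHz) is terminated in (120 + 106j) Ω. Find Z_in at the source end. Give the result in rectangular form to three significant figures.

λ = v/f = 0.82·c / 1.65 GHz = 0.149 m
βl = 2π·l/λ = 2π × 0.16 = 57.5°
tan(βl) = tan(57.5°) = 1.57
Z_in = Z_0·(Z_L + jZ_0·tanβl)/(Z_0 + jZ_L·tanβl)
     = 50·(120 + j184)/(-116 + j188)

Z_in ≈ 21.2 − j45 Ω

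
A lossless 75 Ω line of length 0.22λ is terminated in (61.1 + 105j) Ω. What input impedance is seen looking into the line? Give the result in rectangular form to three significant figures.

Z_in ≈ 29.8 − j58.5 Ω

βl = 2π × 0.22 = 79.2°
tan(βl) = tan(79.2°) = 5.24
Z_in = Z_0·(Z_L + jZ_0·tanβl)/(Z_0 + jZ_L·tanβl)
     = 75·(61.1 + j498)/(-475 + j320)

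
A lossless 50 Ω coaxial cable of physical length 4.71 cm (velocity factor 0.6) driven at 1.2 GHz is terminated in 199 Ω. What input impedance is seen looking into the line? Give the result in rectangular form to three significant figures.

Z_in ≈ 14.7 + j19.7 Ω

λ = v/f = 0.6·c / 1.2 GHz = 0.15 m
βl = 2π·l/λ = 2π × 0.314 = 113°
tan(βl) = tan(113°) = -2.35
Z_in = Z_0·(Z_L + jZ_0·tanβl)/(Z_0 + jZ_L·tanβl)
     = 50·(199 − j118)/(50 − j468)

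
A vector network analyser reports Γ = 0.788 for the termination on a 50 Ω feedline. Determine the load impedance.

Z_L ≈ 422 Ω

Z_L = Z_0·(1 + Γ)/(1 − Γ) = 50·(1.79)/(0.212)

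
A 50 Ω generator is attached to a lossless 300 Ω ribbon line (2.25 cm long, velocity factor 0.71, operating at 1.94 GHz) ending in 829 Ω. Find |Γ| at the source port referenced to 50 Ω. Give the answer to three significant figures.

|Γ| ≈ 0.549

λ = v/f = 0.71·c / 1.94 GHz = 0.11 m
βl = 2π·l/λ = 2π × 0.205 = 73.8°
tan(βl) = 3.44
Z_in = Z_0·(Z_L + jZ_0·tanβl)/(Z_0 + jZ_L·tanβl) = 116 − j75 Ω
Γ_s = (Z_in − Z_s)/(Z_in + Z_s) = (66.5 − j75)/(166 − j75), |Γ_s| = 0.549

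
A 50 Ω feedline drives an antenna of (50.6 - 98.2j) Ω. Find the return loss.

RL ≈ 3.12 dB

Γ = (0.6 − j98.2)/(100.6 − j98.2), |Γ| = 0.699
RL = −20·log₁₀|Γ| = −20·log₁₀(0.699)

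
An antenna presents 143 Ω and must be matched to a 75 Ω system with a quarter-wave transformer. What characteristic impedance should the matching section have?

Z_qwt ≈ 104 Ω

Z_qwt = √(Z_0·R_L) = √(75 × 143) = √10720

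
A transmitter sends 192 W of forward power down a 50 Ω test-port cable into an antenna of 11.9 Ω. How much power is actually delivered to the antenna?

Γ = (11.9 − 50)/(11.9 + 50) = -0.616
|Γ|² = 0.379
P_refl = |Γ|²·P_inc = 72.7 W, P_del = (1 − |Γ|²)·P_inc = 119 W

P_delivered ≈ 119 W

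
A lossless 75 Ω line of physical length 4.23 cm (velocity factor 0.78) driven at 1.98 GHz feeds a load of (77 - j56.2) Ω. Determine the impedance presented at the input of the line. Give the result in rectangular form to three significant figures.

Z_in ≈ 120 + j53.8 Ω

λ = v/f = 0.78·c / 1.98 GHz = 0.118 m
βl = 2π·l/λ = 2π × 0.358 = 129°
tan(βl) = tan(129°) = -1.24
Z_in = Z_0·(Z_L + jZ_0·tanβl)/(Z_0 + jZ_L·tanβl)
     = 75·(77 − j149)/(5.23 − j95.6)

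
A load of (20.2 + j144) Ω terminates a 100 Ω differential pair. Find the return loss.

RL ≈ 1.13 dB

Γ = (-79.8 + j144)/(120.2 + j144), |Γ| = 0.878
RL = −20·log₁₀|Γ| = −20·log₁₀(0.878)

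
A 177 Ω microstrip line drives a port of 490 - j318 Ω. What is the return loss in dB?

RL ≈ 4.38 dB

Γ = (313 − j318)/(667 − j318), |Γ| = 0.604
RL = −20·log₁₀|Γ| = −20·log₁₀(0.604)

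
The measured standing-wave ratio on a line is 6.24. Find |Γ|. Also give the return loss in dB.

|Γ| ≈ 0.724; return loss ≈ 2.81 dB

|Γ| = (S − 1)/(S + 1) = (6.24 − 1)/(6.24 + 1) = 5.24/7.24
RL = −20·log₁₀|Γ| = −20·log₁₀(0.724)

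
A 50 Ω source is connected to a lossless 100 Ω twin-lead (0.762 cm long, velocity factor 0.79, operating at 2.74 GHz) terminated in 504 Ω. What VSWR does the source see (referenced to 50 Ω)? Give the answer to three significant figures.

λ = v/f = 0.79·c / 2.74 GHz = 0.0865 m
βl = 2π·l/λ = 2π × 0.0881 = 31.7°
tan(βl) = 0.618
Z_in = Z_0·(Z_L + jZ_0·tanβl)/(Z_0 + jZ_L·tanβl) = 65.1 − j141 Ω
Γ_s = (Z_in − Z_s)/(Z_in + Z_s) = (15.1 − j141)/(115 − j141), |Γ_s| = 0.779
VSWR = (1 + |Γ_s|)/(1 − |Γ_s|)

VSWR ≈ 8.05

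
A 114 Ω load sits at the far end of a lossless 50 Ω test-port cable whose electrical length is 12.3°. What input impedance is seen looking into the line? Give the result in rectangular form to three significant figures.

Z_in ≈ 95.8 − j36.7 Ω

tan(βl) = tan(12.3°) = 0.218
Z_in = Z_0·(Z_L + jZ_0·tanβl)/(Z_0 + jZ_L·tanβl)
     = 50·(114 + j10.9)/(50 + j24.9)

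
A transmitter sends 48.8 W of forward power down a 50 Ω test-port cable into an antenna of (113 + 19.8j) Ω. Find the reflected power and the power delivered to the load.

P_reflected ≈ 7.89 W; P_delivered ≈ 40.9 W

|Γ| = |(63 + j19.8)/(163 + j19.8)| = 0.402
|Γ|² = 0.162
P_refl = |Γ|²·P_inc = 7.89 W, P_del = (1 − |Γ|²)·P_inc = 40.9 W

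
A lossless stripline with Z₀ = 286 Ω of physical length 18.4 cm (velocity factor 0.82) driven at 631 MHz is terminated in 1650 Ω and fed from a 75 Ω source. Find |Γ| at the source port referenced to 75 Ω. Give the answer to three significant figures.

λ = v/f = 0.82·c / 631 MHz = 0.39 m
βl = 2π·l/λ = 2π × 0.472 = 170°
tan(βl) = -0.178
Z_in = Z_0·(Z_L + jZ_0·tanβl)/(Z_0 + jZ_L·tanβl) = 829 + j800 Ω
Γ_s = (Z_in − Z_s)/(Z_in + Z_s) = (754 + j800)/(904 + j800), |Γ_s| = 0.911

|Γ| ≈ 0.911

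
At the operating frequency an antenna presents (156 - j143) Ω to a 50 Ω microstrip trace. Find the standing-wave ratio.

VSWR ≈ 5.89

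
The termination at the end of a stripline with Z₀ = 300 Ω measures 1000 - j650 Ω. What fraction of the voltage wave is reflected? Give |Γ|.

Γ = (Z_L − Z_0)/(Z_L + Z_0) = (700 − j650)/(1300 − j650)
|Γ| = 955/1450

|Γ| ≈ 0.657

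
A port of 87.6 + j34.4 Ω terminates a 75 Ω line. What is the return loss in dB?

Γ = (12.6 + j34.4)/(162.6 + j34.4), |Γ| = 0.22
RL = −20·log₁₀|Γ| = −20·log₁₀(0.22)

RL ≈ 13.1 dB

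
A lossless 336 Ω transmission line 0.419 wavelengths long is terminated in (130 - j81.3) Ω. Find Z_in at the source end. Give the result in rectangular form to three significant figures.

βl = 2π × 0.419 = 151°
tan(βl) = tan(151°) = -0.558
Z_in = Z_0·(Z_L + jZ_0·tanβl)/(Z_0 + jZ_L·tanβl)
     = 336·(130 − j269)/(291 − j72.5)

Z_in ≈ 214 − j257 Ω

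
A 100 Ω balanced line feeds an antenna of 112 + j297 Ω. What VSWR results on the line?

Γ = (Z_L − Z_0)/(Z_L + Z_0) = (12 + j297)/(212 + j297)
|Γ| = 297/365 = 0.815
VSWR = (1 + |Γ|)/(1 − |Γ|) = 1.81/0.185

VSWR ≈ 9.79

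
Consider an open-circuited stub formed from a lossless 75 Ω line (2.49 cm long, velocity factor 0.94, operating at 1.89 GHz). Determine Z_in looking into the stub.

Z_in ≈ −j43.2 Ω

λ = v/f = 0.94·c / 1.89 GHz = 0.149 m
βl = 2π·l/λ = 2π × 0.167 = 60.1°
tan(βl) = 1.74
For an open-circuited stub, Z_in = −jZ_0·cot(βl) = −jZ_0/tan(βl)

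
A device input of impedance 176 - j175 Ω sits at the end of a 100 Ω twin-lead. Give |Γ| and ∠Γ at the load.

Γ ≈ 0.584 ∠ -34.1°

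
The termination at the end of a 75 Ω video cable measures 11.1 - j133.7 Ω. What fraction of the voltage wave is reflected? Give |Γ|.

|Γ| ≈ 0.932

Γ = (Z_L − Z_0)/(Z_L + Z_0) = (-63.9 − j133.7)/(86.1 − j133.7)
|Γ| = 148/159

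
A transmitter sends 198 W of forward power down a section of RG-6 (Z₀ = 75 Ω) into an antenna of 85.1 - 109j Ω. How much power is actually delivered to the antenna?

|Γ| = |(10.1 − j109)/(160.1 − j109)| = 0.565
|Γ|² = 0.319
P_refl = |Γ|²·P_inc = 63.2 W, P_del = (1 − |Γ|²)·P_inc = 135 W

P_delivered ≈ 135 W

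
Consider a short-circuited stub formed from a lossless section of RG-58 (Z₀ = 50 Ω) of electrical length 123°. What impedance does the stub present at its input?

tan(βl) = -1.54
For a short-circuited stub, Z_in = jZ_0·tan(βl)

Z_in ≈ −j77 Ω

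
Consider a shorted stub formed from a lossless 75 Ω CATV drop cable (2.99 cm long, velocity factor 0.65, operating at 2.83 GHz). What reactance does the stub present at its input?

λ = v/f = 0.65·c / 2.83 GHz = 0.0689 m
βl = 2π·l/λ = 2π × 0.434 = 156°
tan(βl) = -0.441
For a shorted stub, Z_in = jZ_0·tan(βl)

X_in ≈ -33.1 Ω (capacitive)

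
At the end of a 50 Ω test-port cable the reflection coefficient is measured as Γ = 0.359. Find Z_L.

Z_L ≈ 106 Ω

Z_L = Z_0·(1 + Γ)/(1 − Γ) = 50·(1.36)/(0.641)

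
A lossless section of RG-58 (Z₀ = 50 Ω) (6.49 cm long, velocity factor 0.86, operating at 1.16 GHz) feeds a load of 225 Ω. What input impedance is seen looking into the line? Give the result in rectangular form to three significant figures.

λ = v/f = 0.86·c / 1.16 GHz = 0.222 m
βl = 2π·l/λ = 2π × 0.292 = 105°
tan(βl) = tan(105°) = -3.72
Z_in = Z_0·(Z_L + jZ_0·tanβl)/(Z_0 + jZ_L·tanβl)
     = 50·(225 − j186)/(50 − j837)

Z_in ≈ 11.9 + j12.7 Ω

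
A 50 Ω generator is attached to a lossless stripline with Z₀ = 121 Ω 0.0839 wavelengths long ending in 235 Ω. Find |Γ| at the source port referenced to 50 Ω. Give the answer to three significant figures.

|Γ| ≈ 0.595

βl = 2π × 0.0839 = 30.2°
tan(βl) = 0.582
Z_in = Z_0·(Z_L + jZ_0·tanβl)/(Z_0 + jZ_L·tanβl) = 138 − j85.7 Ω
Γ_s = (Z_in − Z_s)/(Z_in + Z_s) = (88.1 − j85.7)/(188 − j85.7), |Γ_s| = 0.595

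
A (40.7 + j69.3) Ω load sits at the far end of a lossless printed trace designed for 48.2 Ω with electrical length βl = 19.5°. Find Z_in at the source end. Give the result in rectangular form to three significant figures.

Z_in ≈ 139 + j91.5 Ω

tan(βl) = tan(19.5°) = 0.354
Z_in = Z_0·(Z_L + jZ_0·tanβl)/(Z_0 + jZ_L·tanβl)
     = 48.2·(40.7 + j86.4)/(23.7 + j14.4)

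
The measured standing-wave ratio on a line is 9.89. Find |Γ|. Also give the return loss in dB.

|Γ| ≈ 0.816; return loss ≈ 1.76 dB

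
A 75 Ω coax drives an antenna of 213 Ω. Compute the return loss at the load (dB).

Γ = (213 − 75)/(213 + 75) = 0.479
RL = −20·log₁₀|Γ| = −20·log₁₀(0.479)

RL ≈ 6.39 dB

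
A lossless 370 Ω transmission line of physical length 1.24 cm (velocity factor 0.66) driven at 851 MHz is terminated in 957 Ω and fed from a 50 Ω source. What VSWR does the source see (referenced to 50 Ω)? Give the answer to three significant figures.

VSWR ≈ 17.4

λ = v/f = 0.66·c / 851 MHz = 0.233 m
βl = 2π·l/λ = 2π × 0.0533 = 19.2°
tan(βl) = 0.348
Z_in = Z_0·(Z_L + jZ_0·tanβl)/(Z_0 + jZ_L·tanβl) = 593 − j405 Ω
Γ_s = (Z_in − Z_s)/(Z_in + Z_s) = (543 − j405)/(643 − j405), |Γ_s| = 0.891
VSWR = (1 + |Γ_s|)/(1 − |Γ_s|)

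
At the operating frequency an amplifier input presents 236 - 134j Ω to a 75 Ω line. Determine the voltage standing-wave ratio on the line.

VSWR ≈ 4.24

Γ = (Z_L − Z_0)/(Z_L + Z_0) = (161 − j134)/(311 − j134)
|Γ| = 209/339 = 0.619
VSWR = (1 + |Γ|)/(1 − |Γ|) = 1.62/0.381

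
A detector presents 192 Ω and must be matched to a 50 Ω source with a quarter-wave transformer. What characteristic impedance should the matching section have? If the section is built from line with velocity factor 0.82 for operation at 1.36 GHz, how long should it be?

Z_qwt = √(Z_0·R_L) = √(50 × 192) = √9600
λ = 0.82·c/f = 0.181 m, so l = λ/4 = 0.0452 m

Z_qwt ≈ 98 Ω; length ≈ 4.52 cm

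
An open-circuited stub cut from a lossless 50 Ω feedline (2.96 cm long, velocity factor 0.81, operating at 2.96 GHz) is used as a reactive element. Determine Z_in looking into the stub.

Z_in ≈ +j41.7 Ω

λ = v/f = 0.81·c / 2.96 GHz = 0.0821 m
βl = 2π·l/λ = 2π × 0.361 = 130°
tan(βl) = -1.2
For an open-circuited stub, Z_in = −jZ_0·cot(βl) = −jZ_0/tan(βl)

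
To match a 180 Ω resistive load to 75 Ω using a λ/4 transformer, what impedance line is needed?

Z_qwt = √(Z_0·R_L) = √(75 × 180) = √13500

Z_qwt ≈ 116 Ω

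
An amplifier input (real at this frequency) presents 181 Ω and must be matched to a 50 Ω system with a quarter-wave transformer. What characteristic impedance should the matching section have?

Z_qwt ≈ 95.1 Ω

Z_qwt = √(Z_0·R_L) = √(50 × 181) = √9050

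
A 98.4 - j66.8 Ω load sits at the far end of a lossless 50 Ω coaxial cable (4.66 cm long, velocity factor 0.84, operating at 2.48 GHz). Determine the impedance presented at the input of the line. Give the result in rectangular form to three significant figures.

λ = v/f = 0.84·c / 2.48 GHz = 0.102 m
βl = 2π·l/λ = 2π × 0.459 = 165°
tan(βl) = tan(165°) = -0.266
Z_in = Z_0·(Z_L + jZ_0·tanβl)/(Z_0 + jZ_L·tanβl)
     = 50·(98.4 − j80.1)/(32.2 − j26.2)

Z_in ≈ 153 − j0.127 Ω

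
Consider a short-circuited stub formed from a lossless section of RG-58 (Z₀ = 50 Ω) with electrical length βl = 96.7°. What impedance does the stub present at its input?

tan(βl) = -8.51
For a short-circuited stub, Z_in = jZ_0·tan(βl)

Z_in ≈ −j426 Ω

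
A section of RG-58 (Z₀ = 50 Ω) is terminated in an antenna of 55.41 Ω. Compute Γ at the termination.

Γ = 0.0513

Γ = (Z_L − Z_0)/(Z_L + Z_0) = (55.41 − 50)/(55.41 + 50) = 5.41/105.4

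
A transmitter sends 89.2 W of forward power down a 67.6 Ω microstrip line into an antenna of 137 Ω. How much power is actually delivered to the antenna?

Γ = (137 − 67.6)/(137 + 67.6) = 0.339
|Γ|² = 0.115
P_refl = |Γ|²·P_inc = 10.3 W, P_del = (1 − |Γ|²)·P_inc = 78.9 W

P_delivered ≈ 78.9 W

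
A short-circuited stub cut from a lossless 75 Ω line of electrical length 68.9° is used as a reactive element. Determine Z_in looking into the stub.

tan(βl) = 2.59
For a short-circuited stub, Z_in = jZ_0·tan(βl)

Z_in ≈ +j194 Ω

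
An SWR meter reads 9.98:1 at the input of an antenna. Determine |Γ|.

|Γ| ≈ 0.818

|Γ| = (S − 1)/(S + 1) = (9.98 − 1)/(9.98 + 1) = 8.98/11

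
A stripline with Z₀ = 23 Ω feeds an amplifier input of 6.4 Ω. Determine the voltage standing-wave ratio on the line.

VSWR ≈ 3.59

For a purely resistive load, VSWR = R_L/Z_0 or Z_0/R_L (whichever > 1) = 23/6.4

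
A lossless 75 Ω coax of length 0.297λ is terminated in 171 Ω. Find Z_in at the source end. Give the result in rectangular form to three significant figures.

Z_in ≈ 35.3 + j18.1 Ω

βl = 2π × 0.297 = 107°
tan(βl) = tan(107°) = -3.29
Z_in = Z_0·(Z_L + jZ_0·tanβl)/(Z_0 + jZ_L·tanβl)
     = 75·(171 − j247)/(75 − j562)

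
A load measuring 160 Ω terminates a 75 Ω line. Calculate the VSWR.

VSWR ≈ 2.13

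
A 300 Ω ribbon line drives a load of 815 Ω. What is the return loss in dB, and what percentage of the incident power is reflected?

Γ = (815 − 300)/(815 + 300) = 0.462
RL = −20·log₁₀(0.462) = 6.71 dB
P_refl/P_inc = |Γ|² = 0.213

RL ≈ 6.71 dB; 21.3% of incident power reflected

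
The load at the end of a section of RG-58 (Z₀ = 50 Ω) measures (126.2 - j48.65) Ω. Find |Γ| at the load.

Γ = (Z_L − Z_0)/(Z_L + Z_0) = (76.2 − j48.65)/(176.2 − j48.65)
|Γ| = 90.4/183

|Γ| ≈ 0.495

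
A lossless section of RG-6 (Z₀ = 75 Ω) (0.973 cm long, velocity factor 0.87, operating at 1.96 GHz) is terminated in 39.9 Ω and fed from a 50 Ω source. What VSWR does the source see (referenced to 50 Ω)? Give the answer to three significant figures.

VSWR ≈ 1.67

λ = v/f = 0.87·c / 1.96 GHz = 0.133 m
βl = 2π·l/λ = 2π × 0.0731 = 26.3°
tan(βl) = 0.494
Z_in = Z_0·(Z_L + jZ_0·tanβl)/(Z_0 + jZ_L·tanβl) = 46.4 + j24.9 Ω
Γ_s = (Z_in − Z_s)/(Z_in + Z_s) = (-3.56 + j24.9)/(96.4 + j24.9), |Γ_s| = 0.252
VSWR = (1 + |Γ_s|)/(1 − |Γ_s|)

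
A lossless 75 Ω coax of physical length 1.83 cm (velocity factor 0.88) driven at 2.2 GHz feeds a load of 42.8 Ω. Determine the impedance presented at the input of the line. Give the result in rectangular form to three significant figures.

Z_in ≈ 78 + j43.4 Ω

λ = v/f = 0.88·c / 2.2 GHz = 0.12 m
βl = 2π·l/λ = 2π × 0.152 = 54.9°
tan(βl) = tan(54.9°) = 1.42
Z_in = Z_0·(Z_L + jZ_0·tanβl)/(Z_0 + jZ_L·tanβl)
     = 75·(42.8 + j107)/(75 + j60.9)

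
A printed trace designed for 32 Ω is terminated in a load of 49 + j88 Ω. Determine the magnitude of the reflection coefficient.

|Γ| ≈ 0.749

Γ = (Z_L − Z_0)/(Z_L + Z_0) = (17 + j88)/(81 + j88)
|Γ| = 89.6/120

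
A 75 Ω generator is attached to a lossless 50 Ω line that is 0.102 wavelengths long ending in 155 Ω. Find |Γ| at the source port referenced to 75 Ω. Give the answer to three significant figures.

|Γ| ≈ 0.506

βl = 2π × 0.102 = 36.7°
tan(βl) = 0.746
Z_in = Z_0·(Z_L + jZ_0·tanβl)/(Z_0 + jZ_L·tanβl) = 38 − j50.6 Ω
Γ_s = (Z_in − Z_s)/(Z_in + Z_s) = (-37 − j50.6)/(113 − j50.6), |Γ_s| = 0.506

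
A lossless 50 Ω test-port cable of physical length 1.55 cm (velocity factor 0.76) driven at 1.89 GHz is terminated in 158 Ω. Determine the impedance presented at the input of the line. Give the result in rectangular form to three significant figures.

λ = v/f = 0.76·c / 1.89 GHz = 0.121 m
βl = 2π·l/λ = 2π × 0.128 = 46.3°
tan(βl) = tan(46.3°) = 1.04
Z_in = Z_0·(Z_L + jZ_0·tanβl)/(Z_0 + jZ_L·tanβl)
     = 50·(158 + j52.2)/(50 + j165)

Z_in ≈ 27.8 − j39.4 Ω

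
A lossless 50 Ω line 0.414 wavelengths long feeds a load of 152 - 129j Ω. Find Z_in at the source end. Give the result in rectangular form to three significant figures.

βl = 2π × 0.414 = 149°
tan(βl) = tan(149°) = -0.6
Z_in = Z_0·(Z_L + jZ_0·tanβl)/(Z_0 + jZ_L·tanβl)
     = 50·(152 − j159)/(-27.4 − j91.2)

Z_in ≈ 57 + j100 Ω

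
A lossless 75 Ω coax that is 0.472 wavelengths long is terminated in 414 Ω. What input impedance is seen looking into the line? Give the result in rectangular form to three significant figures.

Z_in ≈ 218 + j200 Ω

βl = 2π × 0.472 = 170°
tan(βl) = tan(170°) = -0.178
Z_in = Z_0·(Z_L + jZ_0·tanβl)/(Z_0 + jZ_L·tanβl)
     = 75·(414 − j13.3)/(75 − j73.6)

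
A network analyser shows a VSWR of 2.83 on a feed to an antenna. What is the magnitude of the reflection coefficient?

|Γ| ≈ 0.478

|Γ| = (S − 1)/(S + 1) = (2.83 − 1)/(2.83 + 1) = 1.83/3.83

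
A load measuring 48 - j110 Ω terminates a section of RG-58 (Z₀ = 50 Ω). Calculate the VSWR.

Γ = (Z_L − Z_0)/(Z_L + Z_0) = (-2 − j110)/(98 − j110)
|Γ| = 110/147 = 0.747
VSWR = (1 + |Γ|)/(1 − |Γ|) = 1.75/0.253

VSWR ≈ 6.9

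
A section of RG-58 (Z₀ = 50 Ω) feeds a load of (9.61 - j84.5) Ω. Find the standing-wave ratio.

Γ = (Z_L − Z_0)/(Z_L + Z_0) = (-40.39 − j84.5)/(59.61 − j84.5)
|Γ| = 93.7/103 = 0.906
VSWR = (1 + |Γ|)/(1 − |Γ|) = 1.91/0.0943

VSWR ≈ 20.2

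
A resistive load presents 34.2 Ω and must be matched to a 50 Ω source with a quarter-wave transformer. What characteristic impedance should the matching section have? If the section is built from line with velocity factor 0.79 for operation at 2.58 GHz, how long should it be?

Z_qwt ≈ 41.4 Ω; length ≈ 2.3 cm

Z_qwt = √(Z_0·R_L) = √(50 × 34.2) = √1710
λ = 0.79·c/f = 0.0919 m, so l = λ/4 = 0.023 m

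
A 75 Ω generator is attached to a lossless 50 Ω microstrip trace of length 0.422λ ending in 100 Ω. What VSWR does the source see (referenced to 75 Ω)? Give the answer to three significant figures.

VSWR ≈ 1.81

βl = 2π × 0.422 = 152°
tan(βl) = -0.534
Z_in = Z_0·(Z_L + jZ_0·tanβl)/(Z_0 + jZ_L·tanβl) = 60.1 + j37.4 Ω
Γ_s = (Z_in − Z_s)/(Z_in + Z_s) = (-14.9 + j37.4)/(135 + j37.4), |Γ_s| = 0.287
VSWR = (1 + |Γ_s|)/(1 − |Γ_s|)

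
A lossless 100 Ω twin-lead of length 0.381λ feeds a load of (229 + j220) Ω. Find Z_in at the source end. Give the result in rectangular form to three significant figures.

βl = 2π × 0.381 = 137°
tan(βl) = tan(137°) = -0.927
Z_in = Z_0·(Z_L + jZ_0·tanβl)/(Z_0 + jZ_L·tanβl)
     = 100·(229 + j127)/(304 − j212)

Z_in ≈ 31 + j63.5 Ω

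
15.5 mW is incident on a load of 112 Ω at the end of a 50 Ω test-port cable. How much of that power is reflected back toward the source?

Γ = (112 − 50)/(112 + 50) = 0.383
|Γ|² = 0.146
P_refl = |Γ|²·P_inc = 2.27 mW, P_del = (1 − |Γ|²)·P_inc = 13.2 mW

P_reflected ≈ 2.27 mW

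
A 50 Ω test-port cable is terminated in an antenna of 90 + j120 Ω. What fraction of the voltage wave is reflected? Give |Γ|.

Γ = (Z_L − Z_0)/(Z_L + Z_0) = (40 + j120)/(140 + j120)
|Γ| = 126/184

|Γ| ≈ 0.686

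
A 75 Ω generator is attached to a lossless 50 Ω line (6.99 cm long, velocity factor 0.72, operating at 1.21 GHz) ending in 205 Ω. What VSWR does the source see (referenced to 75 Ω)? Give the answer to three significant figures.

VSWR ≈ 4.13

λ = v/f = 0.72·c / 1.21 GHz = 0.179 m
βl = 2π·l/λ = 2π × 0.392 = 141°
tan(βl) = -0.811
Z_in = Z_0·(Z_L + jZ_0·tanβl)/(Z_0 + jZ_L·tanβl) = 28.2 + j53.2 Ω
Γ_s = (Z_in − Z_s)/(Z_in + Z_s) = (-46.8 + j53.2)/(103 + j53.2), |Γ_s| = 0.61
VSWR = (1 + |Γ_s|)/(1 − |Γ_s|)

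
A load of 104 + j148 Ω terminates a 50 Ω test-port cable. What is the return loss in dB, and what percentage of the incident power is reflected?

Γ = (54 + j148)/(154 + j148), |Γ| = 0.738
RL = −20·log₁₀(0.738) = 2.64 dB
P_refl/P_inc = |Γ|² = 0.544

RL ≈ 2.64 dB; 54.4% of incident power reflected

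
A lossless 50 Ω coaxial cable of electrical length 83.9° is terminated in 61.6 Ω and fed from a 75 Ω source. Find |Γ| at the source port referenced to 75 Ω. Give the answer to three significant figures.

|Γ| ≈ 0.296

tan(βl) = 9.36
Z_in = Z_0·(Z_L + jZ_0·tanβl)/(Z_0 + jZ_L·tanβl) = 40.7 − j1.81 Ω
Γ_s = (Z_in − Z_s)/(Z_in + Z_s) = (-34.3 − j1.81)/(116 − j1.81), |Γ_s| = 0.296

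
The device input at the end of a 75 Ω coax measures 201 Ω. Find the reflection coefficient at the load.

Γ = 0.457

Γ = (Z_L − Z_0)/(Z_L + Z_0) = (201 − 75)/(201 + 75) = 126/276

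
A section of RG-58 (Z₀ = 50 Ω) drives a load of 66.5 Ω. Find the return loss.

Γ = (66.5 − 50)/(66.5 + 50) = 0.142
RL = −20·log₁₀|Γ| = −20·log₁₀(0.142)

RL ≈ 17 dB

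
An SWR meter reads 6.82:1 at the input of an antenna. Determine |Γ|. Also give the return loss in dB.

|Γ| = (S − 1)/(S + 1) = (6.82 − 1)/(6.82 + 1) = 5.82/7.82
RL = −20·log₁₀|Γ| = −20·log₁₀(0.744)

|Γ| ≈ 0.744; return loss ≈ 2.57 dB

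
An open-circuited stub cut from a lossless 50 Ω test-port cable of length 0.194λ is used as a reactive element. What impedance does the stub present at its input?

βl = 2π × 0.194 = 69.8°
tan(βl) = 2.72
For an open-circuited stub, Z_in = −jZ_0·cot(βl) = −jZ_0/tan(βl)

Z_in ≈ −j18.4 Ω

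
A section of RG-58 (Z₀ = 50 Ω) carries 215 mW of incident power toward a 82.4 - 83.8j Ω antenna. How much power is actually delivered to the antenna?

|Γ| = |(32.4 − j83.8)/(132.4 − j83.8)| = 0.573
|Γ|² = 0.329
P_refl = |Γ|²·P_inc = 70.7 mW, P_del = (1 − |Γ|²)·P_inc = 144 mW

P_delivered ≈ 144 mW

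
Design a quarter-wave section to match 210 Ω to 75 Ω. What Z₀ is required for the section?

Z_qwt = √(Z_0·R_L) = √(75 × 210) = √15750

Z_qwt ≈ 125 Ω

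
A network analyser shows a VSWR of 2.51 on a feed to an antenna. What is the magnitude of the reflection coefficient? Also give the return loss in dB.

|Γ| ≈ 0.43; return loss ≈ 7.33 dB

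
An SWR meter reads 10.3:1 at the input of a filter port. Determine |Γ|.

|Γ| = (S − 1)/(S + 1) = (10.3 − 1)/(10.3 + 1) = 9.3/11.3

|Γ| ≈ 0.823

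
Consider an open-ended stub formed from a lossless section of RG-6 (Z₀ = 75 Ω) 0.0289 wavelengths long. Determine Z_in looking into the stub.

Z_in ≈ −j408 Ω

βl = 2π × 0.0289 = 10.4°
tan(βl) = 0.184
For an open-ended stub, Z_in = −jZ_0·cot(βl) = −jZ_0/tan(βl)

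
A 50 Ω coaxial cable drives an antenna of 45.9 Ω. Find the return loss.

Γ = (45.9 − 50)/(45.9 + 50) = -0.0428
RL = −20·log₁₀|Γ| = −20·log₁₀(0.0428)

RL ≈ 27.4 dB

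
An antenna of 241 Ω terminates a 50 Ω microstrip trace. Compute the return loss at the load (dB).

Γ = (241 − 50)/(241 + 50) = 0.656
RL = −20·log₁₀|Γ| = −20·log₁₀(0.656)

RL ≈ 3.66 dB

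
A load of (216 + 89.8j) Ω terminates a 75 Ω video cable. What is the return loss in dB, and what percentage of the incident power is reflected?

Γ = (141 + j89.8)/(291 + j89.8), |Γ| = 0.549
RL = −20·log₁₀(0.549) = 5.21 dB
P_refl/P_inc = |Γ|² = 0.301

RL ≈ 5.21 dB; 30.1% of incident power reflected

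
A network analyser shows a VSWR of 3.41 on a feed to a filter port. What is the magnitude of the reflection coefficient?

|Γ| ≈ 0.546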